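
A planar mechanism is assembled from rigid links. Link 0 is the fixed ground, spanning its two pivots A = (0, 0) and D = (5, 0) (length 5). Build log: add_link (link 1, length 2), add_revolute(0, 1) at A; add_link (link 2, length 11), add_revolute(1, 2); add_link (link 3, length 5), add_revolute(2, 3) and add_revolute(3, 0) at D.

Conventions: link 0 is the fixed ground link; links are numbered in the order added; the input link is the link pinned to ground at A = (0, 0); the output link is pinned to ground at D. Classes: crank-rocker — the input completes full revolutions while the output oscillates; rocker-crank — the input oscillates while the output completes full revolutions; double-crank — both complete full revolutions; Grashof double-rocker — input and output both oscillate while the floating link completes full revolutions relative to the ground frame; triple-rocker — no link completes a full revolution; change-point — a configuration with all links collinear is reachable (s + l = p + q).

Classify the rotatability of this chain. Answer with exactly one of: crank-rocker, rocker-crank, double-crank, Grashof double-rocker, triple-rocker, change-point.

lengths: ground=5, input=2, coupler=11, output=5
sorted: s=2 (shortest), l=11 (longest), p+q=10
s + l = 13 vs p + q = 10
s + l > p + q → non-Grashof → no link fully rotates → triple-rocker

triple-rocker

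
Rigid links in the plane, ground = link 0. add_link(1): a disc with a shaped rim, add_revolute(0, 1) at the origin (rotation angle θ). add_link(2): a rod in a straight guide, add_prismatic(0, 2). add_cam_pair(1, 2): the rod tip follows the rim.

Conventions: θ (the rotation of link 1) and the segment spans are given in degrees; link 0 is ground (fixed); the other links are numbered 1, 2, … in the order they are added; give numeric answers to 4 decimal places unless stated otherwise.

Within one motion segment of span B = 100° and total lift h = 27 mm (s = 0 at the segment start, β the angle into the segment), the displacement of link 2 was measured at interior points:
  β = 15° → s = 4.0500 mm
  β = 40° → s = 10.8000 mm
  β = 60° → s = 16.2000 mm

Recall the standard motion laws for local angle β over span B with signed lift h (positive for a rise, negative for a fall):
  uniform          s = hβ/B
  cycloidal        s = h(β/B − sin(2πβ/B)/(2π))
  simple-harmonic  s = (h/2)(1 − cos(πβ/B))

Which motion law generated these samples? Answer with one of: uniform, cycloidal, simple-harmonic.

candidates at β/B = r: uniform s = h·r (linear in β); cycloidal s = h·(r − sin(2πr)/(2π)); simple-harmonic s = (h/2)(1 − cos(πr))
β=15°: printed 4.0500 | uniform 4.0500, cycloidal 0.5735, simple-harmonic 1.4714
β=40°: printed 10.8000 | uniform 10.8000, cycloidal 8.2742, simple-harmonic 9.3283
β=60°: printed 16.2000 | uniform 16.2000, cycloidal 18.7258, simple-harmonic 17.6717
only one law matches every sample → uniform

uniform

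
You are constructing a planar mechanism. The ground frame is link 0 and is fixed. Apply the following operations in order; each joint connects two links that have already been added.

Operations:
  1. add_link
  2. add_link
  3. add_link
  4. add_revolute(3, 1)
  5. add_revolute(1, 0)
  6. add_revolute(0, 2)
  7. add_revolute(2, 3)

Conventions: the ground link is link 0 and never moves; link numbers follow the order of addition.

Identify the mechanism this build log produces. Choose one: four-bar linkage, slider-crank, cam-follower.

links: 4 (incl. ground); joints: 4 revolute, 0 prismatic, 0 higher (cam) pair, forming one closed loop
4 links in a single 4R loop → four-bar linkage

four-bar linkage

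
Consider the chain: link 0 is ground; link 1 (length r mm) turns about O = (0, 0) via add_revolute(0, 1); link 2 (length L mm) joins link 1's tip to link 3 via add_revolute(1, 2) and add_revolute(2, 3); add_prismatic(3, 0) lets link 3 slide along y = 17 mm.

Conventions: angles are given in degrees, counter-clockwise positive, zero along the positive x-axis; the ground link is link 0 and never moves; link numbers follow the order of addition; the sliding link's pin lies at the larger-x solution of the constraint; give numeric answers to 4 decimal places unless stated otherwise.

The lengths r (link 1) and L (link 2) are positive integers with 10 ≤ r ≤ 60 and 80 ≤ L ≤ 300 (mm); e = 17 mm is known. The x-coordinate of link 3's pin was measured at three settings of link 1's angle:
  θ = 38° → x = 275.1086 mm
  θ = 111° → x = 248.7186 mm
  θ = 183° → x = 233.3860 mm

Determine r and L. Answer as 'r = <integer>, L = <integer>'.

constraint per measurement: (x − r cos θ)² + (r sin θ − e)² = L²
subtracting the θ₁ and θ₂ equations cancels the r² and L² terms:
r = (x₁² − x₂²) / (2[(x₁cos θ₁ + e sin θ₁) − (x₂cos θ₂ + e sin θ₂)]) = 23.0001 → r = 23
L² = (x₁ − r cos θ₁)² + (r sin θ₁ − e)² = 66049.0219 → L = 257.0000 → L = 257
check at θ₃=183°: x = 233.3860 (printed 233.3860) ✓

r = 23, L = 257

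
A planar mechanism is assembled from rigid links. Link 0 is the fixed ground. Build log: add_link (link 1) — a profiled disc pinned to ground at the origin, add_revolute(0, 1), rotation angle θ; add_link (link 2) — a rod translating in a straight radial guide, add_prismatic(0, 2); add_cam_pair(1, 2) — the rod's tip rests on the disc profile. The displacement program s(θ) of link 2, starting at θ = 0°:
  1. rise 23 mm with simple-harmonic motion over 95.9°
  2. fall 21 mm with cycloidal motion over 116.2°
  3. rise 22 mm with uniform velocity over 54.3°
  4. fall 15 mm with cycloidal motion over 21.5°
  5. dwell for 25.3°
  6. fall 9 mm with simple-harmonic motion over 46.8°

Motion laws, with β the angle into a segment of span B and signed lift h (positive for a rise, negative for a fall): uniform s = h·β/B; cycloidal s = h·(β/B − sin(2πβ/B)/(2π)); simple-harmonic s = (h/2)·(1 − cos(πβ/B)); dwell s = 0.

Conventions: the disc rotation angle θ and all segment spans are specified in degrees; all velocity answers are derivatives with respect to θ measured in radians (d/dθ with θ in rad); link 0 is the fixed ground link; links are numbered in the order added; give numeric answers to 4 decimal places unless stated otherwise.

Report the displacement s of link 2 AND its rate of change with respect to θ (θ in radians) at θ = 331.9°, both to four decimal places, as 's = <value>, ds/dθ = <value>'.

seg 1 [0°–95.9°] simple-harmonic, h=23: full span → s += 23 → s = 23.0000
seg 2 [95.9°–212.1°] cycloidal, h=-21: full span → s += -21 → s = 2.0000
seg 3 [212.1°–266.4°] uniform, h=22: full span → s += 22 → s = 24.0000
seg 4 [266.4°–287.9°] cycloidal, h=-15: full span → s += -15 → s = 9.0000
seg 5 [287.9°–313.2°] dwell: s stays 9.0000
seg 6 [313.2°–360°] simple-harmonic, h=-9: θ=331.9° here. β=18.7, B=46.8. -9/2·(1 − cos(π·0.3996)) = -3.1037 → s = 5.8963
velocity in seg [313.2°–360°] (simple-harmonic), θ in radians: β = 18.7° = 0.3264 rad, B = 46.8° = 0.8168 rad; ds/dθ = (πh/(2B)) sin(πβ/B) = (π·(-9)/(2·0.8168)) sin(π·0.3996) = -16.453398 mm/rad

s = 5.8963, ds/dθ = -16.4534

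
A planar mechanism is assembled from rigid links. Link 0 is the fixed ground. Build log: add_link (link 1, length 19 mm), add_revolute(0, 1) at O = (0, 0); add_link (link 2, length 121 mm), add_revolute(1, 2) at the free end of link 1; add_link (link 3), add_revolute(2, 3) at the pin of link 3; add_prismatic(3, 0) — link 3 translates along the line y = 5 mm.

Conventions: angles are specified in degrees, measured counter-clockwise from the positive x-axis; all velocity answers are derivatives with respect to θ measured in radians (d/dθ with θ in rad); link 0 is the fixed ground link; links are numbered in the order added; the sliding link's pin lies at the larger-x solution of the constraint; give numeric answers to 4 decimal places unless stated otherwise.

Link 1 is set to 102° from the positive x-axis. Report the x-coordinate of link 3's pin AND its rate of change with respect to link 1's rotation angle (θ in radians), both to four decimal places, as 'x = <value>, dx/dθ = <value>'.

geometry: r = 19 mm, L = 121 mm, e = 5 mm
crank pin P = (r cos θ, r sin θ) = (-3.950322, 18.584804)
h = r sin θ − e = 18.584804 − 5 = 13.584804
x = r cos θ + √(L² − h²) = -3.950322 + 120.234991 = 116.284669
dx/dθ = −r sin θ − h·r cos θ/√(L² − h²) (θ in radians; h = 13.584804) = -18.138475

x = 116.2847, dx/dθ = -18.1385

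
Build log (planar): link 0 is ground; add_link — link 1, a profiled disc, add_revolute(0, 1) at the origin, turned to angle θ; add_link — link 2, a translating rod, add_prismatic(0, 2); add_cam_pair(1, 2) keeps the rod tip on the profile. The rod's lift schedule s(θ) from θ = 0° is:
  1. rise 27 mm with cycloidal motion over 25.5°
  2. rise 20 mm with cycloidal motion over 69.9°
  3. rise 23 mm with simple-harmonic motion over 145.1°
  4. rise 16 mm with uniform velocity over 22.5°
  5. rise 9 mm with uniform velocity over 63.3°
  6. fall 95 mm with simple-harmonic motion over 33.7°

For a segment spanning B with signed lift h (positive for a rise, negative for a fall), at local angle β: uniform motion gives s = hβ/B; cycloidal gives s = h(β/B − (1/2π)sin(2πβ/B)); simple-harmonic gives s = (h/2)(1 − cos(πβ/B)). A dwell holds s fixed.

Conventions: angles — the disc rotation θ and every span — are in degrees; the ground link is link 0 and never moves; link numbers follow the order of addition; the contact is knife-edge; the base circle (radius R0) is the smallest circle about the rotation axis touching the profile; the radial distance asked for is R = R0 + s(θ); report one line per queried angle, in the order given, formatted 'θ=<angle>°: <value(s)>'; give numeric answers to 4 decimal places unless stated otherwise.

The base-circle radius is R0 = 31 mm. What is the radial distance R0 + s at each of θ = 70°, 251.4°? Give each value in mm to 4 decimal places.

seg 1 [0°–25.5°] cycloidal, h=27: full span → s += 27 → s = 27.0000
seg 2 [25.5°–95.4°] cycloidal, h=20: θ=70° here. β=44.5, B=69.9. 20·(0.6366 − sin(2π·0.6366)/(2π)) = 15.1415 → s = 42.1415
seg 2 [25.5°–95.4°] cycloidal, h=20: full span → s += 20 → s = 47.0000
seg 3 [95.4°–240.5°] simple-harmonic, h=23: full span → s += 23 → s = 70.0000
seg 4 [240.5°–263°] uniform, h=16: θ=251.4° here. β=10.9, B=22.5. 16·10.9/22.5 = 7.7511 → s = 77.7511
θ=70°: R = R0 + s = 31 + 42.1415 = 73.1415
θ=251.4°: R = R0 + s = 31 + 77.7511 = 108.7511

θ=70°: 73.1415
θ=251.4°: 108.7511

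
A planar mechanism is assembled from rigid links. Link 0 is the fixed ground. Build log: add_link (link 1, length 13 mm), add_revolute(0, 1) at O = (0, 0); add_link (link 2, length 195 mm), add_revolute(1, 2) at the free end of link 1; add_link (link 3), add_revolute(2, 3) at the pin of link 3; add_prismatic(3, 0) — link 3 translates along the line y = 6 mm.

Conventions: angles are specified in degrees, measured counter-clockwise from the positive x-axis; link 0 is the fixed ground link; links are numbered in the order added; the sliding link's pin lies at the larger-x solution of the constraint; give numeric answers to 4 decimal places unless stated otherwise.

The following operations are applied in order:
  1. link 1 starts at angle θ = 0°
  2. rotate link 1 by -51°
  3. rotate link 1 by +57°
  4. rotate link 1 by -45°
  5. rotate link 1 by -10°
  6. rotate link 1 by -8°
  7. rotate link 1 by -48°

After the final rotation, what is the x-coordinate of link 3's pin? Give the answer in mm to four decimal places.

geometry: r = 13 mm, L = 195 mm, e = 6 mm; θ starts at 0°
rotate link 1 by -51°: θ ← 0° -51° = -51°
rotate link 1 by +57°: θ ← -51° +57° = 6°
rotate link 1 by -45°: θ ← 6° -45° = -39°
rotate link 1 by -10°: θ ← -39° -10° = -49°
rotate link 1 by -8°: θ ← -49° -8° = -57°
rotate link 1 by -48°: θ ← -57° -48° = -105°
crank pin P = (r cos θ, r sin θ) = (-3.364648, -12.557036)
h = r sin θ − e = -12.557036 − 6 = -18.557036
x = r cos θ + √(L² − h²) = -3.364648 + 194.115008 = 190.750361

190.7504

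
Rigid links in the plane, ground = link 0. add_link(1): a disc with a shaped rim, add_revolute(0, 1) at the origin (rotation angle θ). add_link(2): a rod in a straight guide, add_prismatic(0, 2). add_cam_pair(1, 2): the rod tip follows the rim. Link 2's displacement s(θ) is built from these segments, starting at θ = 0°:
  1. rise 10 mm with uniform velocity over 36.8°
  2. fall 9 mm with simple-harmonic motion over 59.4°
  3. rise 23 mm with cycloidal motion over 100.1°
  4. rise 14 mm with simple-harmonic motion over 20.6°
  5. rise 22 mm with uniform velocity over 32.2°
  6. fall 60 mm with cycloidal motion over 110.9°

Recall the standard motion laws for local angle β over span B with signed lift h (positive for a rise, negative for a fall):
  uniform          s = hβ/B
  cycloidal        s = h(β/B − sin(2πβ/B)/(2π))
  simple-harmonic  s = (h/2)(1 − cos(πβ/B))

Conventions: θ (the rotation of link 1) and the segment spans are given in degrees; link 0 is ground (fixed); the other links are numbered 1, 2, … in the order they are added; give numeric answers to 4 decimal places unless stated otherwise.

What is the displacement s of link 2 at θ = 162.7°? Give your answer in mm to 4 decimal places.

segment 1 (0° to 36.8°, uniform, h = 10) is passed completely: s = 0.0000 + (10) = 10.0000
segment 2 (36.8° to 96.2°, simple-harmonic, h = -9) is passed completely: s = 10.0000 + (-9) = 1.0000
θ = 162.7° falls in segment 3 (96.2° to 196.3°, cycloidal, h = 23): β = 162.7 − 96.2 = 66.5°, B = 100.1°; Δs = 23·(0.6643 − sin(2π·0.6643)/(2π)) = 18.4227; s = 1.0000 + 18.4227 = 19.4227

19.4227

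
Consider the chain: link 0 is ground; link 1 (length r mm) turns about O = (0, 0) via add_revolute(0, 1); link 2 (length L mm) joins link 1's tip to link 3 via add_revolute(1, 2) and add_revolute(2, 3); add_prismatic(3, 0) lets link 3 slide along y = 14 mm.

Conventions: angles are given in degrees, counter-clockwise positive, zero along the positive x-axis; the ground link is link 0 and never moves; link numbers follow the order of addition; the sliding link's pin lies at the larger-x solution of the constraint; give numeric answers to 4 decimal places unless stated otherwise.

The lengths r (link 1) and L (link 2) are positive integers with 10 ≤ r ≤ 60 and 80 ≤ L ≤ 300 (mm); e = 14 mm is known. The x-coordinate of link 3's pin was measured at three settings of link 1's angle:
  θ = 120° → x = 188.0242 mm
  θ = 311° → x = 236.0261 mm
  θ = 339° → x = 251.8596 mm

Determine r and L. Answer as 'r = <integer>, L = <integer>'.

constraint per measurement: (x − r cos θ)² + (r sin θ − e)² = L²
subtracting the θ₁ and θ₂ equations cancels the r² and L² terms:
r = (x₁² − x₂²) / (2[(x₁cos θ₁ + e sin θ₁) − (x₂cos θ₂ + e sin θ₂)]) = 45.0000 → r = 45
L² = (x₁ − r cos θ₁)² + (r sin θ₁ − e)² = 44943.9968 → L = 212.0000 → L = 212
check at θ₃=339°: x = 251.8596 (printed 251.8596) ✓

r = 45, L = 212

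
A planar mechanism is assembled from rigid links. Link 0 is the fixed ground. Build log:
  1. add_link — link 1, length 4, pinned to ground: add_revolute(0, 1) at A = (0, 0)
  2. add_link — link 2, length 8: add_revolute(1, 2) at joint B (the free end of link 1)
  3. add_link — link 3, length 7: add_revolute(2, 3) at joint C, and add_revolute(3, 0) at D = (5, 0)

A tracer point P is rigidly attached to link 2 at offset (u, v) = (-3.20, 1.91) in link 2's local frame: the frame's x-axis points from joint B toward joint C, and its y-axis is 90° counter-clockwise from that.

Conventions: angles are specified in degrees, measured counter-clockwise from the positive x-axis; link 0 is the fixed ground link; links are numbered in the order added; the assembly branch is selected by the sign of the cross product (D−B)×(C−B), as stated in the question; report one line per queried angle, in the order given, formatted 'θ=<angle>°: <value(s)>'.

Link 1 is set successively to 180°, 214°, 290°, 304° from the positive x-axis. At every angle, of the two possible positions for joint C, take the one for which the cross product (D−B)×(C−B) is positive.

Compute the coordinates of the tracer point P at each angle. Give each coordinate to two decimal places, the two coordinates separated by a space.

A=(0,0), D=(5.00,0)
θ=180°: B = A + 4.00·(cos180°, sin180°) = (-4.0000, 0.0000)
θ=180°: |BD| = 9.0000
θ=180°: circle(B,8.00) ∩ circle(D,7.00): a=5.3333, h=5.9628
θ=180°:   candidates: C₊=(1.3333,5.9628) cross=53.666; C₋=(1.3333,-5.9628) cross=-53.666
θ=180°:   branch + wants cross > 0 → take C=(1.3333,5.9628) (cross=53.666)
θ=180°: ex = (C−B)/|BC| = (0.6667,0.7454); ey = (-0.7454,0.6667)
θ=180°: P = B + -3.20·ex + 1.91·ey = (-7.5570,-1.1118)
θ=214°: B = A + 4.00·(cos214°, sin214°) = (-3.3162, -2.2368)
θ=214°: |BD| = 8.6117
θ=214°: circle(B,8.00) ∩ circle(D,7.00): a=5.1768, h=6.0993
θ=214°:   candidates: C₊=(0.0987,4.9978) cross=52.525; C₋=(3.2671,-6.7821) cross=-52.525
θ=214°:   branch + wants cross > 0 → take C=(0.0987,4.9978) (cross=52.525)
θ=214°: ex = (C−B)/|BC| = (0.4269,0.9043); ey = (-0.9043,0.4269)
θ=214°: P = B + -3.20·ex + 1.91·ey = (-6.4094,-4.3153)
θ=290°: B = A + 4.00·(cos290°, sin290°) = (1.3681, -3.7588)
θ=290°: |BD| = 5.2268
θ=290°: circle(B,8.00) ∩ circle(D,7.00): a=4.0483, h=6.9001
θ=290°:   candidates: C₊=(-0.7810,3.9472) cross=36.065; C₋=(9.1432,-5.6421) cross=-36.065
θ=290°:   branch + wants cross > 0 → take C=(-0.7810,3.9472) (cross=36.065)
θ=290°: ex = (C−B)/|BC| = (-0.2686,0.9632); ey = (-0.9632,-0.2686)
θ=290°: P = B + -3.20·ex + 1.91·ey = (0.3879,-7.3542)
θ=304°: B = A + 4.00·(cos304°, sin304°) = (2.2368, -3.3162)
θ=304°: |BD| = 4.3165
θ=304°: circle(B,8.00) ∩ circle(D,7.00): a=3.8958, h=6.9873
θ=304°:   candidates: C₊=(-0.6373,4.1497) cross=30.161; C₋=(10.0987,-4.7962) cross=-30.161
θ=304°:   branch + wants cross > 0 → take C=(-0.6373,4.1497) (cross=30.161)
θ=304°: ex = (C−B)/|BC| = (-0.3593,0.9332); ey = (-0.9332,-0.3593)
θ=304°: P = B + -3.20·ex + 1.91·ey = (1.6039,-6.9887)

θ=180°: -7.56 -1.11
θ=214°: -6.41 -4.32
θ=290°: 0.39 -7.35
θ=304°: 1.60 -6.99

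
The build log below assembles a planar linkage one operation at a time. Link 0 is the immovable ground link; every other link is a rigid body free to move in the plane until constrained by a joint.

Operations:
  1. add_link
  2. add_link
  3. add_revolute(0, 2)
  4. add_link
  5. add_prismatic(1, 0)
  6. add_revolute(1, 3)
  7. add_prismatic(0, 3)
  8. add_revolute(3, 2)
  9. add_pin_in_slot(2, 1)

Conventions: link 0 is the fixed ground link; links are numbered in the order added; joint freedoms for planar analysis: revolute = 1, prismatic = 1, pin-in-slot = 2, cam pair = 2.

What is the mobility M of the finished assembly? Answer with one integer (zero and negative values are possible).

ground; <1,0,0>
#1 <2,0,0>
#2 <3,0,0>
R:0↔2 J1 <3,1,0>
#3 <4,1,0>
P:1↔0 J1 <4,2,0>
R:1↔3 J1 <4,3,0>
P:0↔3 J1 <4,4,0>
R:3↔2 J1 <4,5,0>
PS:2↔1 J2 <4,5,1>
3×3 − 2×5 − 1×1 = -2

M = -2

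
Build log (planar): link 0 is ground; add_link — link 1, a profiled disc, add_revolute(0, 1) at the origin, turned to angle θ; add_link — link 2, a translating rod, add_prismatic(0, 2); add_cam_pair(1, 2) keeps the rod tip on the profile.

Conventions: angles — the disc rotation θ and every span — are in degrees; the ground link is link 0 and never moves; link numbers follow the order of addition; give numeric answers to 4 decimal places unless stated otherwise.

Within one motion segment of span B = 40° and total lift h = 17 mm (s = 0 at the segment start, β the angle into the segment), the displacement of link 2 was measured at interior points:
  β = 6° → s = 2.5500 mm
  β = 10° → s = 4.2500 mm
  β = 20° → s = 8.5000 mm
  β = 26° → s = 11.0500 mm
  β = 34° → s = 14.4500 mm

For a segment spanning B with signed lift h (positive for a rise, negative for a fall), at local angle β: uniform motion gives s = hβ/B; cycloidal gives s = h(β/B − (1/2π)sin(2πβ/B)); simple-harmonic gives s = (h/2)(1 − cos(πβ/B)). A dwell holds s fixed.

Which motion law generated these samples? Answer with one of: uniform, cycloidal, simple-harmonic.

candidates at β/B = r: uniform s = h·r (linear in β); cycloidal s = h·(r − sin(2πr)/(2π)); simple-harmonic s = (h/2)(1 − cos(πr))
β=6°: printed 2.5500 | uniform 2.5500, cycloidal 0.3611, simple-harmonic 0.9264
β=10°: printed 4.2500 | uniform 4.2500, cycloidal 1.5444, simple-harmonic 2.4896
β=20°: printed 8.5000 | uniform 8.5000, cycloidal 8.5000, simple-harmonic 8.5000
β=26°: printed 11.0500 | uniform 11.0500, cycloidal 13.2389, simple-harmonic 12.3589
β=34°: printed 14.4500 | uniform 14.4500, cycloidal 16.6389, simple-harmonic 16.0736
only one law matches every sample → uniform

uniform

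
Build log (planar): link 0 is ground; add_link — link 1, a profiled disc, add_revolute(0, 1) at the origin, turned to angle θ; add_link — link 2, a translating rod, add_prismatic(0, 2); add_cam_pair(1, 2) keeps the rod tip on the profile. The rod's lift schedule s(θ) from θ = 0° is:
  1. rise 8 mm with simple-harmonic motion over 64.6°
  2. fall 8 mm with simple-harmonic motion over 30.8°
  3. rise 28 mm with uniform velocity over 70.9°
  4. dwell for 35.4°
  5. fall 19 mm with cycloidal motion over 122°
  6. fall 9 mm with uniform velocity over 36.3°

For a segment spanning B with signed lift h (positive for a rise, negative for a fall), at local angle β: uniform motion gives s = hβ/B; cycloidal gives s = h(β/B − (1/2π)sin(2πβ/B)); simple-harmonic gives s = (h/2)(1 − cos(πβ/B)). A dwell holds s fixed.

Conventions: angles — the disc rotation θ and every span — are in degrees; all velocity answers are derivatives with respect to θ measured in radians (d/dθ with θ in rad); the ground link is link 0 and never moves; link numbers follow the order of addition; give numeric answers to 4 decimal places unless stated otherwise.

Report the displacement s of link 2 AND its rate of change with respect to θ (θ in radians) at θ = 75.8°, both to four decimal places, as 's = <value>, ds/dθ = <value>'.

seg 1 [0°–64.6°] simple-harmonic, h=8: full span → s += 8 → s = 8.0000
seg 2 [64.6°–95.4°] simple-harmonic, h=-8: θ=75.8° here. β=11.2, B=30.8. -8/2·(1 − cos(π·0.3636)) = -2.3383 → s = 5.6617
velocity in seg [64.6°–95.4°] (simple-harmonic), θ in radians: β = 11.2° = 0.1955 rad, B = 30.8° = 0.5376 rad; ds/dθ = (πh/(2B)) sin(πβ/B) = (π·(-8)/(2·0.5376)) sin(π·0.3636) = -21.264125 mm/rad

s = 5.6617, ds/dθ = -21.2641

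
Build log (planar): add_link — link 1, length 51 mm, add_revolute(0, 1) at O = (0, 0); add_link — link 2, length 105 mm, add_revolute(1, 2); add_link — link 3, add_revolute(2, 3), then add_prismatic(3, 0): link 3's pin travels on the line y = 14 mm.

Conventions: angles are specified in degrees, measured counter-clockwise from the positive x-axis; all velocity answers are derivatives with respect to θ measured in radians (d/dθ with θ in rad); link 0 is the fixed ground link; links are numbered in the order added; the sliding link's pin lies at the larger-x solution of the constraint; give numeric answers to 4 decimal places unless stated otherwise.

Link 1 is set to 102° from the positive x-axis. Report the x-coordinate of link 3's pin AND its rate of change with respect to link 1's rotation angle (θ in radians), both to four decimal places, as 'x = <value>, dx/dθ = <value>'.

geometry: r = 51 mm, L = 105 mm, e = 14 mm
crank pin P = (r cos θ, r sin θ) = (-10.603496, 49.885528)
h = r sin θ − e = 49.885528 − 14 = 35.885528
x = r cos θ + √(L² − h²) = -10.603496 + 98.677398 = 88.073902
dx/dθ = −r sin θ − h·r cos θ/√(L² − h²) (θ in radians; h = 35.885528) = -46.029406

x = 88.0739, dx/dθ = -46.0294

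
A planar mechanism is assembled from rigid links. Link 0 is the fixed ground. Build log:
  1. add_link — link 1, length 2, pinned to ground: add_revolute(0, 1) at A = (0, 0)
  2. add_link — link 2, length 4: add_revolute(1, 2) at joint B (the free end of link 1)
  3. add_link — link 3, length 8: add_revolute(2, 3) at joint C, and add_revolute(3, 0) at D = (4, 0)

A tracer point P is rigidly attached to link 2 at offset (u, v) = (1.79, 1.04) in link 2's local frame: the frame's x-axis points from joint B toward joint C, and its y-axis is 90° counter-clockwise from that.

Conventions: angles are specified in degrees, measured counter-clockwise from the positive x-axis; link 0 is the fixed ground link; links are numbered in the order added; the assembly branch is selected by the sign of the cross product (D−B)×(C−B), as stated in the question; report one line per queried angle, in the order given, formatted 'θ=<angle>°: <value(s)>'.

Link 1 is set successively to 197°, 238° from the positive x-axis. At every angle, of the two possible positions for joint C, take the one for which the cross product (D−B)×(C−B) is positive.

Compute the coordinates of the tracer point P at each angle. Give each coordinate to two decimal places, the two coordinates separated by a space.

A=(0,0), D=(4.00,0)
θ=197°: B = A + 2.00·(cos197°, sin197°) = (-1.9126, -0.5847)
θ=197°: |BD| = 5.9415
θ=197°: circle(B,4.00) ∩ circle(D,8.00): a=-1.0687, h=3.8546
θ=197°:   candidates: C₊=(-3.3555,3.1460) cross=22.902; C₋=(-2.5967,-4.5258) cross=-22.902
θ=197°:   branch + wants cross > 0 → take C=(-3.3555,3.1460) (cross=22.902)
θ=197°: ex = (C−B)/|BC| = (-0.3607,0.9327); ey = (-0.9327,-0.3607)
θ=197°: P = B + 1.79·ex + 1.04·ey = (-3.5283,0.7096)
θ=238°: B = A + 2.00·(cos238°, sin238°) = (-1.0598, -1.6961)
θ=238°: |BD| = 5.3365
θ=238°: circle(B,4.00) ∩ circle(D,8.00): a=-1.8290, h=3.5573
θ=238°:   candidates: C₊=(-3.9246,1.0955) cross=18.984; C₋=(-1.6634,-5.6503) cross=-18.984
θ=238°:   branch + wants cross > 0 → take C=(-3.9246,1.0955) (cross=18.984)
θ=238°: ex = (C−B)/|BC| = (-0.7162,0.6979); ey = (-0.6979,-0.7162)
θ=238°: P = B + 1.79·ex + 1.04·ey = (-3.0676,-1.1917)

θ=197°: -3.53 0.71
θ=238°: -3.07 -1.19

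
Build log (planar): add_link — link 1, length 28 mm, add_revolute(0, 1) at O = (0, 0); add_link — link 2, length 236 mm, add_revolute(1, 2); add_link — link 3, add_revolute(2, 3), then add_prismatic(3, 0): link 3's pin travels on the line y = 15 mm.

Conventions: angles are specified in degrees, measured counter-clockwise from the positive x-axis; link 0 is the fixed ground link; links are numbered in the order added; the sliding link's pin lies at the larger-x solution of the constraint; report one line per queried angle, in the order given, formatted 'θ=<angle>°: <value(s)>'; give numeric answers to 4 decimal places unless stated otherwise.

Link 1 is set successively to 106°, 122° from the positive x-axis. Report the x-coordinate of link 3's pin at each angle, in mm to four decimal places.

geometry: r = 28 mm, L = 236 mm, e = 15 mm
θ=106°: crank pin P = (r cos θ, r sin θ) = (-7.717846, 26.915327)
θ=106°: h = r sin θ − e = 26.915327 − 15 = 11.915327
θ=106°: x = r cos θ + √(L² − h²) = -7.717846 + 235.699014 = 227.981168
θ=122°: crank pin P = (r cos θ, r sin θ) = (-14.837739, 23.745347)
θ=122°: h = r sin θ − e = 23.745347 − 15 = 8.745347
θ=122°: x = r cos θ + √(L² − h²) = -14.837739 + 235.837908 = 221.000169

θ=106°: 227.9812
θ=122°: 221.0002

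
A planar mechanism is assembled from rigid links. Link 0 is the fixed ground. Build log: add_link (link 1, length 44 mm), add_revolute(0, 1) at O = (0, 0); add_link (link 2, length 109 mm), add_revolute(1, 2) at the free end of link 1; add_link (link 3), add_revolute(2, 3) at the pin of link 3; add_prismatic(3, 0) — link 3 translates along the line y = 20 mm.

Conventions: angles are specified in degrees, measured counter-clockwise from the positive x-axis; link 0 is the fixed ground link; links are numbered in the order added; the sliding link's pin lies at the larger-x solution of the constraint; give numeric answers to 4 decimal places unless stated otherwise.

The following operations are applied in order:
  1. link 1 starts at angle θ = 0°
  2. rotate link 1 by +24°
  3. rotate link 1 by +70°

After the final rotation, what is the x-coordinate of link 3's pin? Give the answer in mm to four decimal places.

geometry: r = 44 mm, L = 109 mm, e = 20 mm; θ starts at 0°
rotate link 1 by +24°: θ ← 0° +24° = 24°
rotate link 1 by +70°: θ ← 24° +70° = 94°
crank pin P = (r cos θ, r sin θ) = (-3.069285, 43.892818)
h = r sin θ − e = 43.892818 − 20 = 23.892818
x = r cos θ + √(L² − h²) = -3.069285 + 106.349110 = 103.279825

103.2798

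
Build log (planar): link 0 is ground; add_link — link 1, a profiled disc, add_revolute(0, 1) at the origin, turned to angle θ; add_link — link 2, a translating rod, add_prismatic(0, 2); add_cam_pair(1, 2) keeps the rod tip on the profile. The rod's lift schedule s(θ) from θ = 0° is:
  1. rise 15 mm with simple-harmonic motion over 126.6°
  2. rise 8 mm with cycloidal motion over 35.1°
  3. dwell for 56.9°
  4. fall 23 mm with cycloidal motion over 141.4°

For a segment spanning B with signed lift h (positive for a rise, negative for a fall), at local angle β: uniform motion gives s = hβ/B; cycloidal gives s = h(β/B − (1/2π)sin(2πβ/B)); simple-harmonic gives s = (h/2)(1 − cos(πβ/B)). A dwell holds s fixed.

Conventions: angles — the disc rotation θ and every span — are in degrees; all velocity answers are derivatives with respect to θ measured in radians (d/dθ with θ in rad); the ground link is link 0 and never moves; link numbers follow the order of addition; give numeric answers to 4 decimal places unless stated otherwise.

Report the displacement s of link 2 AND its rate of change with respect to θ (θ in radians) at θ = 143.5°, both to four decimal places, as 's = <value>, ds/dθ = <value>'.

seg 1 [0°–126.6°] simple-harmonic, h=15: full span → s += 15 → s = 15.0000
seg 2 [126.6°–161.7°] cycloidal, h=8: θ=143.5° here. β=16.9, B=35.1. 8·(0.4815 − sin(2π·0.4815)/(2π)) = 3.7040 → s = 18.7040
velocity in seg [126.6°–161.7°] (cycloidal), θ in radians: β = 16.9° = 0.2950 rad, B = 35.1° = 0.6126 rad; ds/dθ = (h/B)(1 − cos(2πβ/B)) = (8/0.6126)(1 − cos(2π·0.4815)) = 26.029435 mm/rad

s = 18.7040, ds/dθ = 26.0294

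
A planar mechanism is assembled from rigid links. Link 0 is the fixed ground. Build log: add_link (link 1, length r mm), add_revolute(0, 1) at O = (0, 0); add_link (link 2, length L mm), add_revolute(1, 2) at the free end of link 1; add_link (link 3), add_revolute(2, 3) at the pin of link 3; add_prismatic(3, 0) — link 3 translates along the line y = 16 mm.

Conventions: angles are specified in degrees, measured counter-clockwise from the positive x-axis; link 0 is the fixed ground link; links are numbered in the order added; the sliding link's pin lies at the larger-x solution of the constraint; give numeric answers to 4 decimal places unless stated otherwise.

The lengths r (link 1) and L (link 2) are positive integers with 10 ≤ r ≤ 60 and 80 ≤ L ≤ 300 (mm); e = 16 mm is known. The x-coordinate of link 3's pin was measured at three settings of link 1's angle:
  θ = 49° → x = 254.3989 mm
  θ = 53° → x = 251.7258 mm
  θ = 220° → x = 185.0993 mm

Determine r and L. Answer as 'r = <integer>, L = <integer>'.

constraint per measurement: (x − r cos θ)² + (r sin θ − e)² = L²
subtracting the θ₁ and θ₂ equations cancels the r² and L² terms:
r = (x₁² − x₂²) / (2[(x₁cos θ₁ + e sin θ₁) − (x₂cos θ₂ + e sin θ₂)]) = 46.0005 → r = 46
L² = (x₁ − r cos θ₁)² + (r sin θ₁ − e)² = 50625.0039 → L = 225.0000 → L = 225
check at θ₃=220°: x = 185.0993 (printed 185.0993) ✓

r = 46, L = 225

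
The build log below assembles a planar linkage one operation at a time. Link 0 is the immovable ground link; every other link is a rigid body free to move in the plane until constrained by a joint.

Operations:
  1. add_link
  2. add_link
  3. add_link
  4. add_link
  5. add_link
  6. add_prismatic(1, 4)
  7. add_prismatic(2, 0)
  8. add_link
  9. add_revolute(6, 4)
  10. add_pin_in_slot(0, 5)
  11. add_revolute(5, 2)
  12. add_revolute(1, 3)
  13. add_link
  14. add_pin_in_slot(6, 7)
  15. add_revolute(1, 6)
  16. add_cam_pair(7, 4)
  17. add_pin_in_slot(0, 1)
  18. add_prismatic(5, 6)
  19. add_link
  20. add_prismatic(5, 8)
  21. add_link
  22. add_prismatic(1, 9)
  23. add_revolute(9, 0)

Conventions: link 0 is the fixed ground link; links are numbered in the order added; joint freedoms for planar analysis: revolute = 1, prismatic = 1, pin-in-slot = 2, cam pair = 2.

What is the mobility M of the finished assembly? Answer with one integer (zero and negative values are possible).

L=1 J1=0 J2=0
add link → L=2 J1=0 J2=0
add link → L=3 J1=0 J2=0
add link → L=4 J1=0 J2=0
add link → L=5 J1=0 J2=0
add link → L=6 J1=0 J2=0
P@1,4 dof=1 J1 → L=6 J1=1 J2=0
P@2,0 dof=1 J1 → L=6 J1=2 J2=0
add link → L=7 J1=2 J2=0
R@6,4 dof=1 J1 → L=7 J1=3 J2=0
PS@0,5 dof=2 J2 → L=7 J1=3 J2=1
R@5,2 dof=1 J1 → L=7 J1=4 J2=1
R@1,3 dof=1 J1 → L=7 J1=5 J2=1
add link → L=8 J1=5 J2=1
PS@6,7 dof=2 J2 → L=8 J1=5 J2=2
R@1,6 dof=1 J1 → L=8 J1=6 J2=2
C@7,4 dof=2 J2 → L=8 J1=6 J2=3
PS@0,1 dof=2 J2 → L=8 J1=6 J2=4
P@5,6 dof=1 J1 → L=8 J1=7 J2=4
add link → L=9 J1=7 J2=4
P@5,8 dof=1 J1 → L=9 J1=8 J2=4
add link → L=10 J1=8 J2=4
P@1,9 dof=1 J1 → L=10 J1=9 J2=4
R@9,0 dof=1 J1 → L=10 J1=10 J2=4
M=3(L−1)−2J1−J2=3·9−2·10−4=3

M = 3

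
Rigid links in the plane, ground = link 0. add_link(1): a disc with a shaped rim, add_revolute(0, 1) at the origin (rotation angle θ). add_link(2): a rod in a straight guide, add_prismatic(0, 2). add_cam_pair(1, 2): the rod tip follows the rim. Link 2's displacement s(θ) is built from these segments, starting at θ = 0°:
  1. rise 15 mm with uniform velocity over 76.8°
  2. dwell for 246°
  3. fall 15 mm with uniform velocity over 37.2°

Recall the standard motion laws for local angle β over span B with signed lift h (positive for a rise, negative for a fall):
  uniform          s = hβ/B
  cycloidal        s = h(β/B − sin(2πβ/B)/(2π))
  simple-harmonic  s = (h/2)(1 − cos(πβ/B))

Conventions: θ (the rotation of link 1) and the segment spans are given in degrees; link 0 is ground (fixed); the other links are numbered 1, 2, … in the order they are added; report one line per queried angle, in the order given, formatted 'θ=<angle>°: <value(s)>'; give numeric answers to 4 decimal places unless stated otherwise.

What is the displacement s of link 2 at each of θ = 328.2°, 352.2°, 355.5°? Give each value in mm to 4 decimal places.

segment 1 (0° to 76.8°, uniform, h = 15) is passed completely: s = 0.0000 + (15) = 15.0000
segment 2 (76.8° to 322.8°, dwell): s unchanged at 15.0000
θ = 328.2° falls in segment 3 (322.8° to 360°, uniform, h = -15): β = 328.2 − 322.8 = 5.4°, B = 37.2°; Δs = -15·5.4/37.2 = -2.1774; s = 15.0000 − 2.1774 = 12.8226
θ = 352.2° falls in segment 3 (322.8° to 360°, uniform, h = -15): β = 352.2 − 322.8 = 29.4°, B = 37.2°; Δs = -15·29.4/37.2 = -11.8548; s = 15.0000 − 11.8548 = 3.1452
θ = 355.5° falls in segment 3 (322.8° to 360°, uniform, h = -15): β = 355.5 − 322.8 = 32.7°, B = 37.2°; Δs = -15·32.7/37.2 = -13.1855; s = 15.0000 − 13.1855 = 1.8145

θ=328.2°: 12.8226
θ=352.2°: 3.1452
θ=355.5°: 1.8145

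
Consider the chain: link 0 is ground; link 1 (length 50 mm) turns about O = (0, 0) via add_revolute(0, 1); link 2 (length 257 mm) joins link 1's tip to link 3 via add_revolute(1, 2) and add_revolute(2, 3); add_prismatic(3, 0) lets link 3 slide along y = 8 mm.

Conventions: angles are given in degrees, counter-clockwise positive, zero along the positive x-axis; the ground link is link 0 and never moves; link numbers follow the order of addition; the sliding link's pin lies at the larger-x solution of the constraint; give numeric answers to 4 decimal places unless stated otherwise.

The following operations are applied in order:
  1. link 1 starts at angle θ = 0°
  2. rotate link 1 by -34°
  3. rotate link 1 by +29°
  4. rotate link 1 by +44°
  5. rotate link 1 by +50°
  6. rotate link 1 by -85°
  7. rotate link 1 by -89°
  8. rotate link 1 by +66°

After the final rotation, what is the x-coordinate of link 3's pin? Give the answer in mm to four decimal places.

geometry: r = 50 mm, L = 257 mm, e = 8 mm; θ starts at 0°
rotate link 1 by -34°: θ ← 0° -34° = -34°
rotate link 1 by +29°: θ ← -34° +29° = -5°
rotate link 1 by +44°: θ ← -5° +44° = 39°
rotate link 1 by +50°: θ ← 39° +50° = 89°
rotate link 1 by -85°: θ ← 89° -85° = 4°
rotate link 1 by -89°: θ ← 4° -89° = -85°
rotate link 1 by +66°: θ ← -85° +66° = -19°
crank pin P = (r cos θ, r sin θ) = (47.275929, -16.278408)
h = r sin θ − e = -16.278408 − 8 = -24.278408
x = r cos θ + √(L² − h²) = 47.275929 + 255.850657 = 303.126586

303.1266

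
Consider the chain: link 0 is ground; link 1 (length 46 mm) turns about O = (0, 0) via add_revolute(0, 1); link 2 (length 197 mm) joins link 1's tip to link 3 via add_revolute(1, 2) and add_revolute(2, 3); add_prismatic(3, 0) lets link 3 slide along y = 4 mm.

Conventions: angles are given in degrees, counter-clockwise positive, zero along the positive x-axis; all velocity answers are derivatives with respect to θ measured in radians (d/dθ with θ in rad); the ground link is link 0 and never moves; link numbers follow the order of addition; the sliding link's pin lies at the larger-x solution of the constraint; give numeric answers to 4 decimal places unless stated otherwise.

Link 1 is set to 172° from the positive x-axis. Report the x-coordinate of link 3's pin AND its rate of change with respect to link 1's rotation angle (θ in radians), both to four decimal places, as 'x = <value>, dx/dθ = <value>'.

geometry: r = 46 mm, L = 197 mm, e = 4 mm
crank pin P = (r cos θ, r sin θ) = (-45.552331, 6.401963)
h = r sin θ − e = 6.401963 − 4 = 2.401963
x = r cos θ + √(L² − h²) = -45.552331 + 196.985356 = 151.433025
dx/dθ = −r sin θ − h·r cos θ/√(L² − h²) (θ in radians; h = 2.401963) = -5.846515

x = 151.4330, dx/dθ = -5.8465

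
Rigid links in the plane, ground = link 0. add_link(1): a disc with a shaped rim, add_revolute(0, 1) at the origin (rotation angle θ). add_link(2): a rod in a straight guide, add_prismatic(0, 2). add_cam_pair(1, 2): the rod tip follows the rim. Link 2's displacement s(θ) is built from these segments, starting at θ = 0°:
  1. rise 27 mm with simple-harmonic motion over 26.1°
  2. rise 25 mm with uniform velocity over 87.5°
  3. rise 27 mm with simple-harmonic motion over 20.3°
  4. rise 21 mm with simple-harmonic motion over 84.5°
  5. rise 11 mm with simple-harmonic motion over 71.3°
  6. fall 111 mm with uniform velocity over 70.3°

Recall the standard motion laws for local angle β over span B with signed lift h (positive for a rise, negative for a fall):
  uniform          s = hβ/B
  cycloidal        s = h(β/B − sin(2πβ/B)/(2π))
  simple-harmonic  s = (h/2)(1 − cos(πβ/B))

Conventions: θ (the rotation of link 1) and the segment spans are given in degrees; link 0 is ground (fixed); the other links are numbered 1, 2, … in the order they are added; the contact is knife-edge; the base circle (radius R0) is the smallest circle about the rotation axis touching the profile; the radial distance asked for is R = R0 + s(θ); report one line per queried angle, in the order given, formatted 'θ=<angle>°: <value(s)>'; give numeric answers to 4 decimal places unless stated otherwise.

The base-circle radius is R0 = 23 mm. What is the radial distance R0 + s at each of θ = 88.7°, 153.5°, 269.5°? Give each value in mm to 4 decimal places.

segment 1 (0° to 26.1°, simple-harmonic, h = 27) is passed completely: s = 0.0000 + (27) = 27.0000
θ = 88.7° falls in segment 2 (26.1° to 113.6°, uniform, h = 25): β = 88.7 − 26.1 = 62.6°, B = 87.5°; Δs = 25·62.6/87.5 = 17.8857; s = 27.0000 + 17.8857 = 44.8857
segment 2 (26.1° to 113.6°, uniform, h = 25) is passed completely: s = 27.0000 + (25) = 52.0000
segment 3 (113.6° to 133.9°, simple-harmonic, h = 27) is passed completely: s = 52.0000 + (27) = 79.0000
θ = 153.5° falls in segment 4 (133.9° to 218.4°, simple-harmonic, h = 21): β = 153.5 − 133.9 = 19.6°, B = 84.5°; Δs = 21/2·(1 − cos(π·0.2320)) = 2.6666; s = 79.0000 + 2.6666 = 81.6666
segment 4 (133.9° to 218.4°, simple-harmonic, h = 21) is passed completely: s = 79.0000 + (21) = 100.0000
θ = 269.5° falls in segment 5 (218.4° to 289.7°, simple-harmonic, h = 11): β = 269.5 − 218.4 = 51.1°, B = 71.3°; Δs = 11/2·(1 − cos(π·0.7167)) = 8.9616; s = 100.0000 + 8.9616 = 108.9616
θ=88.7°: R = R0 + s = 23 + 44.8857 = 67.8857
θ=153.5°: R = R0 + s = 23 + 81.6666 = 104.6666
θ=269.5°: R = R0 + s = 23 + 108.9616 = 131.9616

θ=88.7°: 67.8857
θ=153.5°: 104.6666
θ=269.5°: 131.9616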